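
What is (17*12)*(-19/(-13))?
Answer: 3876/13 ≈ 298.15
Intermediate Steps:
(17*12)*(-19/(-13)) = 204*(-19*(-1/13)) = 204*(19/13) = 3876/13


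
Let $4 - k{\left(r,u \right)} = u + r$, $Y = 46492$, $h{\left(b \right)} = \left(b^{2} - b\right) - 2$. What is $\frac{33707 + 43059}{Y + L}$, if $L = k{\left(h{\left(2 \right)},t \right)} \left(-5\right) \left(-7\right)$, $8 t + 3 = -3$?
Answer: $\frac{307064}{186633} \approx 1.6453$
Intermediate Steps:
$t = - \frac{3}{4}$ ($t = - \frac{3}{8} + \frac{1}{8} \left(-3\right) = - \frac{3}{8} - \frac{3}{8} = - \frac{3}{4} \approx -0.75$)
$h{\left(b \right)} = -2 + b^{2} - b$
$k{\left(r,u \right)} = 4 - r - u$ ($k{\left(r,u \right)} = 4 - \left(u + r\right) = 4 - \left(r + u\right) = 4 - r - u$)
$L = \frac{665}{4}$ ($L = \left(4 - \left(-2 + 2^{2} - 2\right) - - \frac{3}{4}\right) \left(-5\right) \left(-7\right) = \left(4 - \left(-2 + 4 - 2\right) + \frac{3}{4}\right) \left(-5\right) \left(-7\right) = \left(4 - 0 + \frac{3}{4}\right) \left(-5\right) \left(-7\right) = \left(4 + 0 + \frac{3}{4}\right) \left(-5\right) \left(-7\right) = \frac{19}{4} \left(-5\right) \left(-7\right) = \left(- \frac{95}{4}\right) \left(-7\right) = \frac{665}{4} \approx 166.25$)
$\frac{33707 + 43059}{Y + L} = \frac{33707 + 43059}{46492 + \frac{665}{4}} = \frac{76766}{\frac{186633}{4}} = 76766 \cdot \frac{4}{186633} = \frac{307064}{186633}$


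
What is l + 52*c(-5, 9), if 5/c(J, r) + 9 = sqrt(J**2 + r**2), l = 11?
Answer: 523/5 + 52*sqrt(106)/5 ≈ 211.67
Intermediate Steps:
c(J, r) = 5/(-9 + sqrt(J**2 + r**2))
l + 52*c(-5, 9) = 11 + 52*(5/(-9 + sqrt((-5)**2 + 9**2))) = 11 + 52*(5/(-9 + sqrt(25 + 81))) = 11 + 52*(5/(-9 + sqrt(106))) = 11 + 260/(-9 + sqrt(106))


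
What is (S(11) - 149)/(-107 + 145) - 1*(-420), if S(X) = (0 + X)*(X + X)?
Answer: 16053/38 ≈ 422.45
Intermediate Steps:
S(X) = 2*X² (S(X) = X*(2*X) = 2*X²)
(S(11) - 149)/(-107 + 145) - 1*(-420) = (2*11² - 149)/(-107 + 145) - 1*(-420) = (2*121 - 149)/38 + 420 = (242 - 149)*(1/38) + 420 = 93*(1/38) + 420 = 93/38 + 420 = 16053/38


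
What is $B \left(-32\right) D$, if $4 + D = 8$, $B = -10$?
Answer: $1280$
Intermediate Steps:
$D = 4$ ($D = -4 + 8 = 4$)
$B \left(-32\right) D = \left(-10\right) \left(-32\right) 4 = 320 \cdot 4 = 1280$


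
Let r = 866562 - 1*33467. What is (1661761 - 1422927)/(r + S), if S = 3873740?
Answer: 238834/4706835 ≈ 0.050742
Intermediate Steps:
r = 833095 (r = 866562 - 33467 = 833095)
(1661761 - 1422927)/(r + S) = (1661761 - 1422927)/(833095 + 3873740) = 238834/4706835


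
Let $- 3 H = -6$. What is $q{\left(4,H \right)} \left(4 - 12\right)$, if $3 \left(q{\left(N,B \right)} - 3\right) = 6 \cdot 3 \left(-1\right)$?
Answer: $24$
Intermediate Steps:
$H = 2$ ($H = \left(- \frac{1}{3}\right) \left(-6\right) = 2$)
$q{\left(N,B \right)} = -3$ ($q{\left(N,B \right)} = 3 + \frac{6 \cdot 3 \left(-1\right)}{3} = 3 + \frac{18 \left(-1\right)}{3} = 3 + \frac{1}{3} \left(-18\right) = 3 - 6 = -3$)
$q{\left(4,H \right)} \left(4 - 12\right) = - 3 \left(4 - 12\right) = \left(-3\right) \left(-8\right) = 24$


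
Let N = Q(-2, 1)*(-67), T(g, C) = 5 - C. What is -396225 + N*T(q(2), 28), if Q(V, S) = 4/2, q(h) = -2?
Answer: -393143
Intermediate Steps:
Q(V, S) = 2 (Q(V, S) = 4*(1/2) = 2)
N = -134 (N = 2*(-67) = -134)
-396225 + N*T(q(2), 28) = -396225 - 134*(5 - 1*28) = -396225 - 134*(5 - 28) = -396225 - 134*(-23) = -396225 + 3082 = -393143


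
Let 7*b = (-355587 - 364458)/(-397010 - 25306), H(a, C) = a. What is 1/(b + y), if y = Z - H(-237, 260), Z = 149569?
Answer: 328468/49206557213 ≈ 6.6753e-6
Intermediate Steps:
b = 80005/328468 (b = ((-355587 - 364458)/(-397010 - 25306))/7 = (-720045/(-422316))/7 = (-720045*(-1/422316))/7 = (⅐)*(80005/46924) = 80005/328468 ≈ 0.24357)
y = 149806 (y = 149569 - 1*(-237) = 149569 + 237 = 149806)
1/(b + y) = 1/(80005/328468 + 149806) = 1/(49206557213/328468) = 328468/49206557213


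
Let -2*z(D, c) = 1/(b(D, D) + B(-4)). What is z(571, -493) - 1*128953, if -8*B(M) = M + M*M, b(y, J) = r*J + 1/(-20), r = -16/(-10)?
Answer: -2352231683/18241 ≈ -1.2895e+5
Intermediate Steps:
r = 8/5 (r = -16*(-⅒) = 8/5 ≈ 1.6000)
b(y, J) = -1/20 + 8*J/5 (b(y, J) = 8*J/5 + 1/(-20) = 8*J/5 - 1/20 = -1/20 + 8*J/5)
B(M) = -M/8 - M²/8 (B(M) = -(M + M*M)/8 = -(M + M²)/8 = -M/8 - M²/8)
z(D, c) = -1/(2*(-31/20 + 8*D/5)) (z(D, c) = -1/(2*((-1/20 + 8*D/5) - ⅛*(-4)*(1 - 4))) = -1/(2*((-1/20 + 8*D/5) - ⅛*(-4)*(-3))) = -1/(2*((-1/20 + 8*D/5) - 3/2)) = -1/(2*(-31/20 + 8*D/5)))
z(571, -493) - 1*128953 = -10/(-31 + 32*571) - 1*128953 = -10/(-31 + 18272) - 128953 = -10/18241 - 128953 = -2352231683/18241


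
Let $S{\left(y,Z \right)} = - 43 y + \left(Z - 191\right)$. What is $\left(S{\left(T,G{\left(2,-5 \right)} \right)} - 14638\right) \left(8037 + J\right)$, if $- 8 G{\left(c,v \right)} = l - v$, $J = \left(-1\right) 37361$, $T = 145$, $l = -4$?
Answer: $\frac{1235368803}{2} \approx 6.1768 \cdot 10^{8}$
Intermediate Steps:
$J = -37361$
$G{\left(c,v \right)} = \frac{1}{2} + \frac{v}{8}$ ($G{\left(c,v \right)} = - \frac{-4 - v}{8} = \frac{1}{2} + \frac{v}{8}$)
$S{\left(y,Z \right)} = -191 + Z - 43 y$ ($S{\left(y,Z \right)} = - 43 y + \left(-191 + Z\right) = -191 + Z - 43 y$)
$\left(S{\left(T,G{\left(2,-5 \right)} \right)} - 14638\right) \left(8037 + J\right) = \left(\left(-191 + \left(\frac{1}{2} + \frac{1}{8} \left(-5\right)\right) - 6235\right) - 14638\right) \left(8037 - 37361\right) = \left(\left(-191 + \left(\frac{1}{2} - \frac{5}{8}\right) - 6235\right) - 14638\right) \left(-29324\right) = \left(\left(-191 - \frac{1}{8} - 6235\right) - 14638\right) \left(-29324\right) = \left(- \frac{51409}{8} - 14638\right) \left(-29324\right) = \left(- \frac{168513}{8}\right) \left(-29324\right) = \frac{1235368803}{2}$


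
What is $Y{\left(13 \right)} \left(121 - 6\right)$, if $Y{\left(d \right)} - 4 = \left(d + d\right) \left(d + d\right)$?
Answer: $78200$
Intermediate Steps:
$Y{\left(d \right)} = 4 + 4 d^{2}$ ($Y{\left(d \right)} = 4 + \left(d + d\right) \left(d + d\right) = 4 + 2 d 2 d = 4 + 4 d^{2}$)
$Y{\left(13 \right)} \left(121 - 6\right) = \left(4 + 4 \cdot 13^{2}\right) \left(121 - 6\right) = \left(4 + 4 \cdot 169\right) \left(121 - 6\right) = \left(4 + 676\right) 115 = 680 \cdot 115 = 78200$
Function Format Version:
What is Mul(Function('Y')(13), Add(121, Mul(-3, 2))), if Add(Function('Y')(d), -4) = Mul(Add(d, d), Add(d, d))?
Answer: 78200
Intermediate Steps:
Function('Y')(d) = Add(4, Mul(4, Pow(d, 2))) (Function('Y')(d) = Add(4, Mul(Add(d, d), Add(d, d))) = Add(4, Mul(Mul(2, d), Mul(2, d))) = Add(4, Mul(4, Pow(d, 2))))
Mul(Function('Y')(13), Add(121, Mul(-3, 2))) = Mul(Add(4, Mul(4, Pow(13, 2))), Add(121, Mul(-3, 2))) = Mul(Add(4, Mul(4, 169)), Add(121, -6)) = Mul(Add(4, 676), 115) = Mul(680, 115) = 78200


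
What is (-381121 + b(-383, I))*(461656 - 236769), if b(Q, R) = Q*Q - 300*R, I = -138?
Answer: -43410387384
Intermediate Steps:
b(Q, R) = Q**2 - 300*R
(-381121 + b(-383, I))*(461656 - 236769) = (-381121 + ((-383)**2 - 300*(-138)))*(461656 - 236769) = (-381121 + (146689 + 41400))*224887 = (-381121 + 188089)*224887 = -193032*224887 = -43410387384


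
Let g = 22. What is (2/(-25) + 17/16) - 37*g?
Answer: -325207/400 ≈ -813.02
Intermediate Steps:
(2/(-25) + 17/16) - 37*g = (2/(-25) + 17/16) - 37*22 = (2*(-1/25) + 17*(1/16)) - 814 = (-2/25 + 17/16) - 814 = 393/400 - 814 = -325207/400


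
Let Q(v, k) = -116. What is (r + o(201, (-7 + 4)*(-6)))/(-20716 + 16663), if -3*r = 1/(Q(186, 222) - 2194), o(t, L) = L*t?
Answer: -25072741/28087290 ≈ -0.89267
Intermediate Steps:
r = 1/6930 (r = -1/(3*(-116 - 2194)) = -⅓/(-2310) = -⅓*(-1/2310) = 1/6930 ≈ 0.00014430)
(r + o(201, (-7 + 4)*(-6)))/(-20716 + 16663) = (1/6930 + ((-7 + 4)*(-6))*201)/(-20716 + 16663) = (1/6930 - 3*(-6)*201)/(-4053) = (1/6930 + 18*201)*(-1/4053) = (1/6930 + 3618)*(-1/4053) = (25072741/6930)*(-1/4053) = -25072741/28087290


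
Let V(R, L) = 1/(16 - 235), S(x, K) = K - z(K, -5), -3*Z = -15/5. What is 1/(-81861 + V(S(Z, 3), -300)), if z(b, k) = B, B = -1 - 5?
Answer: -219/17927560 ≈ -1.2216e-5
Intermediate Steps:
B = -6
z(b, k) = -6
Z = 1 (Z = -(-5)/5 = -⅓*(-3) = 1)
S(x, K) = 6 + K (S(x, K) = K - 1*(-6) = K + 6 = 6 + K)
V(R, L) = -1/219 (V(R, L) = 1/(-219) = -1/219)
1/(-81861 + V(S(Z, 3), -300)) = 1/(-81861 - 1/219) = 1/(-17927560/219) = -219/17927560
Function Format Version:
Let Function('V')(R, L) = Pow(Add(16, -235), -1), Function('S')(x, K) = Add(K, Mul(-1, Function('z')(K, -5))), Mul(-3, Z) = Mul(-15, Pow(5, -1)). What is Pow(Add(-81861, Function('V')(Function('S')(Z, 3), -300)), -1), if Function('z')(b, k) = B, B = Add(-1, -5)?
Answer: Rational(-219, 17927560) ≈ -1.2216e-5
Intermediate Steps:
B = -6
Function('z')(b, k) = -6
Z = 1 (Z = Mul(Rational(-1, 3), Mul(-15, Pow(5, -1))) = Mul(Rational(-1, 3), Mul(-15, Rational(1, 5))) = Mul(Rational(-1, 3), -3) = 1)
Function('S')(x, K) = Add(6, K) (Function('S')(x, K) = Add(K, Mul(-1, -6)) = Add(K, 6) = Add(6, K))
Function('V')(R, L) = Rational(-1, 219) (Function('V')(R, L) = Pow(-219, -1) = Rational(-1, 219))
Pow(Add(-81861, Function('V')(Function('S')(Z, 3), -300)), -1) = Pow(Add(-81861, Rational(-1, 219)), -1) = Pow(Rational(-17927560, 219), -1) = Rational(-219, 17927560)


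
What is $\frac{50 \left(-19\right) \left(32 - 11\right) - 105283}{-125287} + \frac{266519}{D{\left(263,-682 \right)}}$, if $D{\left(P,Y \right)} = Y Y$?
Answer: $\frac{8330930895}{5297635508} \approx 1.5726$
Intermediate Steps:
$D{\left(P,Y \right)} = Y^{2}$
$\frac{50 \left(-19\right) \left(32 - 11\right) - 105283}{-125287} + \frac{266519}{D{\left(263,-682 \right)}} = \frac{50 \left(-19\right) \left(32 - 11\right) - 105283}{-125287} + \frac{266519}{\left(-682\right)^{2}} = \left(- 950 \left(32 - 11\right) - 105283\right) \left(- \frac{1}{125287}\right) + \frac{266519}{465124} = \left(\left(-950\right) 21 - 105283\right) \left(- \frac{1}{125287}\right) + 266519 \cdot \frac{1}{465124} = \left(-19950 - 105283\right) \left(- \frac{1}{125287}\right) + \frac{24229}{42284} = \left(-125233\right) \left(- \frac{1}{125287}\right) + \frac{24229}{42284} = \frac{125233}{125287} + \frac{24229}{42284} = \frac{8330930895}{5297635508}$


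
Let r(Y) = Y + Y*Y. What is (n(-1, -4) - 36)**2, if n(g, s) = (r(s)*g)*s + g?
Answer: 121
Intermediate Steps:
r(Y) = Y + Y**2
n(g, s) = g + g*s**2*(1 + s) (n(g, s) = ((s*(1 + s))*g)*s + g = (g*s*(1 + s))*s + g = g*s**2*(1 + s) + g = g + g*s**2*(1 + s))
(n(-1, -4) - 36)**2 = (-(1 + (-4)**2*(1 - 4)) - 36)**2 = (-(1 + 16*(-3)) - 36)**2 = (-(1 - 48) - 36)**2 = (-1*(-47) - 36)**2 = (47 - 36)**2 = 11**2 = 121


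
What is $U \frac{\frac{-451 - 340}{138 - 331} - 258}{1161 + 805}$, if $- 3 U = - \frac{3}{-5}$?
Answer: $\frac{49003}{1897190} \approx 0.025829$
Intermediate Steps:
$U = - \frac{1}{5}$ ($U = - \frac{\left(-3\right) \frac{1}{-5}}{3} = - \frac{\left(-3\right) \left(- \frac{1}{5}\right)}{3} = \left(- \frac{1}{3}\right) \frac{3}{5} = - \frac{1}{5} \approx -0.2$)
$U \frac{\frac{-451 - 340}{138 - 331} - 258}{1161 + 805} = - \frac{\left(\frac{-451 - 340}{138 - 331} - 258\right) \frac{1}{1161 + 805}}{5} = - \frac{\left(- \frac{791}{-193} - 258\right) \frac{1}{1966}}{5} = - \frac{\left(\left(-791\right) \left(- \frac{1}{193}\right) - 258\right) \frac{1}{1966}}{5} = - \frac{\left(\frac{791}{193} - 258\right) \frac{1}{1966}}{5} = - \frac{\left(- \frac{49003}{193}\right) \frac{1}{1966}}{5} = \left(- \frac{1}{5}\right) \left(- \frac{49003}{379438}\right) = \frac{49003}{1897190}$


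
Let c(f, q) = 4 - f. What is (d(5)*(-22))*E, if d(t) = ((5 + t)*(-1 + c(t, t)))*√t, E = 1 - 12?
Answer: -4840*√5 ≈ -10823.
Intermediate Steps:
E = -11
d(t) = √t*(3 - t)*(5 + t) (d(t) = ((5 + t)*(-1 + (4 - t)))*√t = ((5 + t)*(3 - t))*√t = ((3 - t)*(5 + t))*√t = √t*(3 - t)*(5 + t))
(d(5)*(-22))*E = ((√5*(15 - 1*5² - 2*5))*(-22))*(-11) = ((√5*(15 - 1*25 - 10))*(-22))*(-11) = ((√5*(15 - 25 - 10))*(-22))*(-11) = ((√5*(-20))*(-22))*(-11) = (-20*√5*(-22))*(-11) = (440*√5)*(-11) = -4840*√5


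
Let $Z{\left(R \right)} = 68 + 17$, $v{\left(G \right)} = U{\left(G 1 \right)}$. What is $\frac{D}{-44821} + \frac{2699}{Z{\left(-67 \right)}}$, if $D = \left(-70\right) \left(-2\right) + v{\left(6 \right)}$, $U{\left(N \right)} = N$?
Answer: $\frac{120959469}{3809785} \approx 31.75$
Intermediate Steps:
$v{\left(G \right)} = G$ ($v{\left(G \right)} = G 1 = G$)
$Z{\left(R \right)} = 85$
$D = 146$ ($D = \left(-70\right) \left(-2\right) + 6 = 140 + 6 = 146$)
$\frac{D}{-44821} + \frac{2699}{Z{\left(-67 \right)}} = \frac{146}{-44821} + \frac{2699}{85} = 146 \left(- \frac{1}{44821}\right) + 2699 \cdot \frac{1}{85} = - \frac{146}{44821} + \frac{2699}{85} = \frac{120959469}{3809785}$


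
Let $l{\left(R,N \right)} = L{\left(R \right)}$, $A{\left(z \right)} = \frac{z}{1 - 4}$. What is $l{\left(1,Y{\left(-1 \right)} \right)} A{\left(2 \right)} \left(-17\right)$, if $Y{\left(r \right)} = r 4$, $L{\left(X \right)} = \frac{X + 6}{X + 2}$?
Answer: $\frac{238}{9} \approx 26.444$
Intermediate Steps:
$L{\left(X \right)} = \frac{6 + X}{2 + X}$
$A{\left(z \right)} = - \frac{z}{3}$ ($A{\left(z \right)} = \frac{z}{-3} = z \left(- \frac{1}{3}\right) = - \frac{z}{3}$)
$Y{\left(r \right)} = 4 r$
$l{\left(R,N \right)} = \frac{6 + R}{2 + R}$
$l{\left(1,Y{\left(-1 \right)} \right)} A{\left(2 \right)} \left(-17\right) = \frac{6 + 1}{2 + 1} \left(\left(- \frac{1}{3}\right) 2\right) \left(-17\right) = \frac{1}{3} \cdot 7 \left(- \frac{2}{3}\right) \left(-17\right) = \frac{7}{3} \left(- \frac{2}{3}\right) \left(-17\right) = \left(- \frac{14}{9}\right) \left(-17\right) = \frac{238}{9}$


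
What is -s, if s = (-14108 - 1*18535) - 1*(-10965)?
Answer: 21678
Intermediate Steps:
s = -21678 (s = (-14108 - 18535) + 10965 = -32643 + 10965 = -21678)
-s = -1*(-21678) = 21678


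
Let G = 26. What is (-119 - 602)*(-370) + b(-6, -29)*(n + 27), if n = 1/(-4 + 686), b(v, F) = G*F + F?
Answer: 167518195/682 ≈ 2.4563e+5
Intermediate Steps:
b(v, F) = 27*F (b(v, F) = 26*F + F = 27*F)
n = 1/682 ≈ 0.0014663
(-119 - 602)*(-370) + b(-6, -29)*(n + 27) = (-119 - 602)*(-370) + (27*(-29))*(1/682 + 27) = -721*(-370) - 783*18415/682 = 266770 - 14418945/682 = 167518195/682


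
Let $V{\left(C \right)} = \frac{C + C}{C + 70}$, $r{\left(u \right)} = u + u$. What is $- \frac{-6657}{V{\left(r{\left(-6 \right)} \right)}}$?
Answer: $- \frac{64351}{4} \approx -16088.0$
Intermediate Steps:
$r{\left(u \right)} = 2 u$
$V{\left(C \right)} = \frac{2 C}{70 + C}$
$- \frac{-6657}{V{\left(r{\left(-6 \right)} \right)}} = - \frac{-6657}{2 \cdot 2 \left(-6\right) \frac{1}{70 + 2 \left(-6\right)}} = - \frac{-6657}{2 \left(-12\right) \frac{1}{70 - 12}} = - \frac{-6657}{2 \left(-12\right) \frac{1}{58}} = - \frac{-6657}{- \frac{12}{29}} = - \frac{\left(-6657\right) \left(-29\right)}{12} = \left(-1\right) \frac{64351}{4} = - \frac{64351}{4}$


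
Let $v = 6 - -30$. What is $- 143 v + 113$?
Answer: $-5035$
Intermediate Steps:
$v = 36$ ($v = 6 + 30 = 36$)
$- 143 v + 113 = \left(-143\right) 36 + 113 = -5148 + 113 = -5035$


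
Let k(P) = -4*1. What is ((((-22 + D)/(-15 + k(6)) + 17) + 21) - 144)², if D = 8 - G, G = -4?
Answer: 4016016/361 ≈ 11125.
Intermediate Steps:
k(P) = -4
D = 12 (D = 8 - 1*(-4) = 8 + 4 = 12)
((((-22 + D)/(-15 + k(6)) + 17) + 21) - 144)² = ((((-22 + 12)/(-15 - 4) + 17) + 21) - 144)² = (((-10/(-19) + 17) + 21) - 144)² = (((-10*(-1/19) + 17) + 21) - 144)² = (((10/19 + 17) + 21) - 144)² = ((333/19 + 21) - 144)² = (732/19 - 144)² = (-2004/19)² = 4016016/361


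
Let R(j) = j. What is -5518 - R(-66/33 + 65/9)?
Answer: -49709/9 ≈ -5523.2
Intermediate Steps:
-5518 - R(-66/33 + 65/9) = -5518 - (-66/33 + 65/9) = -5518 - (-66*1/33 + 65*(1/9)) = -5518 - (-2 + 65/9) = -5518 - 1*47/9 = -5518 - 47/9 = -49709/9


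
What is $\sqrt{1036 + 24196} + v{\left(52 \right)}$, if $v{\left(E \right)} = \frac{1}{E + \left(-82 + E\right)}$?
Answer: $\frac{1}{22} + 4 \sqrt{1577} \approx 158.89$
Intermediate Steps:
$v{\left(E \right)} = \frac{1}{-82 + 2 E}$
$\sqrt{1036 + 24196} + v{\left(52 \right)} = \sqrt{1036 + 24196} + \frac{1}{2 \left(-41 + 52\right)} = \sqrt{25232} + \frac{1}{2 \cdot 11} = 4 \sqrt{1577} + \frac{1}{2} \cdot \frac{1}{11} = 4 \sqrt{1577} + \frac{1}{22} = \frac{1}{22} + 4 \sqrt{1577}$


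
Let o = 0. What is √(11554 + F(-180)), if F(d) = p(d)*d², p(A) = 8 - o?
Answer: √270754 ≈ 520.34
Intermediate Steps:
p(A) = 8 (p(A) = 8 - 1*0 = 8 + 0 = 8)
F(d) = 8*d²
√(11554 + F(-180)) = √(11554 + 8*(-180)²) = √(11554 + 8*32400) = √(11554 + 259200) = √270754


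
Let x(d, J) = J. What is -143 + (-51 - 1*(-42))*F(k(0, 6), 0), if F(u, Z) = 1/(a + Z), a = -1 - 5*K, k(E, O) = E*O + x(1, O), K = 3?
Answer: -2279/16 ≈ -142.44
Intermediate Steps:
k(E, O) = O + E*O (k(E, O) = E*O + O = O + E*O)
a = -16 (a = -1 - 5*3 = -1 - 15 = -16)
F(u, Z) = 1/(-16 + Z)
-143 + (-51 - 1*(-42))*F(k(0, 6), 0) = -143 + (-51 - 1*(-42))/(-16 + 0) = -143 + (-51 + 42)/(-16) = -143 - 9*(-1/16) = -143 + 9/16 = -2279/16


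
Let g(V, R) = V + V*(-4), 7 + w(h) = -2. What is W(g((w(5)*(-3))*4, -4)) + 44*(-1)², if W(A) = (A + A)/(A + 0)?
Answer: 46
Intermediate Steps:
w(h) = -9 (w(h) = -7 - 2 = -9)
g(V, R) = -3*V (g(V, R) = V - 4*V = -3*V)
W(A) = 2 (W(A) = (2*A)/A = 2)
W(g((w(5)*(-3))*4, -4)) + 44*(-1)² = 2 + 44*(-1)² = 2 + 44*1 = 2 + 44 = 46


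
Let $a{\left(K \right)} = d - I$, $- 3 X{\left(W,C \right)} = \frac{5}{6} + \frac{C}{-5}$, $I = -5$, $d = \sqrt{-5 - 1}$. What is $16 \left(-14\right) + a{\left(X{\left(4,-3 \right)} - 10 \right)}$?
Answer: $-219 + i \sqrt{6} \approx -219.0 + 2.4495 i$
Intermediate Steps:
$d = i \sqrt{6}$ ($d = \sqrt{-6} = i \sqrt{6} \approx 2.4495 i$)
$X{\left(W,C \right)} = - \frac{5}{18} + \frac{C}{15}$ ($X{\left(W,C \right)} = - \frac{\frac{5}{6} + \frac{C}{-5}}{3} = - \frac{5 \cdot \frac{1}{6} + C \left(- \frac{1}{5}\right)}{3} = - \frac{\frac{5}{6} - \frac{C}{5}}{3} = - \frac{5}{18} + \frac{C}{15}$)
$a{\left(K \right)} = 5 + i \sqrt{6}$ ($a{\left(K \right)} = i \sqrt{6} - -5 = i \sqrt{6} + 5 = 5 + i \sqrt{6}$)
$16 \left(-14\right) + a{\left(X{\left(4,-3 \right)} - 10 \right)} = 16 \left(-14\right) + \left(5 + i \sqrt{6}\right) = -224 + \left(5 + i \sqrt{6}\right) = -219 + i \sqrt{6}$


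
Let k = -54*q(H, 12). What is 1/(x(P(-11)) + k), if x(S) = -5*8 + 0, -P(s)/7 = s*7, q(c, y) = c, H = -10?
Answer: 1/500 ≈ 0.0020000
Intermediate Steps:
P(s) = -49*s (P(s) = -7*s*7 = -49*s)
x(S) = -40 (x(S) = -40 + 0 = -40)
k = 540 (k = -54*(-10) = 540)
1/(x(P(-11)) + k) = 1/(-40 + 540) = 1/500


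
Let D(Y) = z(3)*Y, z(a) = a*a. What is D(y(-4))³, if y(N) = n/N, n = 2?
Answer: -729/8 ≈ -91.125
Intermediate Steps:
y(N) = 2/N
z(a) = a²
D(Y) = 9*Y (D(Y) = 3²*Y = 9*Y)
D(y(-4))³ = (9*(2/(-4)))³ = (9*(2*(-¼)))³ = (9*(-½))³ = (-9/2)³ = -729/8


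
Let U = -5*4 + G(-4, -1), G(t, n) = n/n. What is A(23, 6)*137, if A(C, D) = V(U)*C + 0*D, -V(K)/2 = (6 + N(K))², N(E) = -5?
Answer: -6302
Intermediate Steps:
G(t, n) = 1
U = -19 (U = -5*4 + 1 = -20 + 1 = -19)
V(K) = -2 (V(K) = -2*(6 - 5)² = -2*1² = -2*1 = -2)
A(C, D) = -2*C (A(C, D) = -2*C + 0*D = -2*C + 0 = -2*C)
A(23, 6)*137 = -2*23*137 = -46*137 = -6302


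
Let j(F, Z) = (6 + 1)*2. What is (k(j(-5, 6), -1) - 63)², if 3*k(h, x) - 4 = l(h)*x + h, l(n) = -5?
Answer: 27556/9 ≈ 3061.8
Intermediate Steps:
j(F, Z) = 14 (j(F, Z) = 7*2 = 14)
k(h, x) = 4/3 - 5*x/3 + h/3 (k(h, x) = 4/3 + (-5*x + h)/3 = 4/3 + (h - 5*x)/3 = 4/3 + (-5*x/3 + h/3) = 4/3 - 5*x/3 + h/3)
(k(j(-5, 6), -1) - 63)² = ((4/3 - 5/3*(-1) + (⅓)*14) - 63)² = ((4/3 + 5/3 + 14/3) - 63)² = (23/3 - 63)² = (-166/3)² = 27556/9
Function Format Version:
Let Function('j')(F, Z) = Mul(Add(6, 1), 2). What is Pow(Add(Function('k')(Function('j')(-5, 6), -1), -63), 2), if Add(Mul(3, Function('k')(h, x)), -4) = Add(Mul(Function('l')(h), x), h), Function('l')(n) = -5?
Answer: Rational(27556, 9) ≈ 3061.8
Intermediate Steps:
Function('j')(F, Z) = 14 (Function('j')(F, Z) = Mul(7, 2) = 14)
Function('k')(h, x) = Add(Rational(4, 3), Mul(Rational(-5, 3), x), Mul(Rational(1, 3), h)) (Function('k')(h, x) = Add(Rational(4, 3), Mul(Rational(1, 3), Add(Mul(-5, x), h))) = Add(Rational(4, 3), Mul(Rational(1, 3), Add(h, Mul(-5, x)))) = Add(Rational(4, 3), Add(Mul(Rational(-5, 3), x), Mul(Rational(1, 3), h))) = Add(Rational(4, 3), Mul(Rational(-5, 3), x), Mul(Rational(1, 3), h)))
Pow(Add(Function('k')(Function('j')(-5, 6), -1), -63), 2) = Pow(Add(Add(Rational(4, 3), Mul(Rational(-5, 3), -1), Mul(Rational(1, 3), 14)), -63), 2) = Pow(Add(Add(Rational(4, 3), Rational(5, 3), Rational(14, 3)), -63), 2) = Pow(Add(Rational(23, 3), -63), 2) = Pow(Rational(-166, 3), 2) = Rational(27556, 9)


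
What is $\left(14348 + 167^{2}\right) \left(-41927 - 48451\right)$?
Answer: $-3817295586$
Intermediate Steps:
$\left(14348 + 167^{2}\right) \left(-41927 - 48451\right) = \left(14348 + 27889\right) \left(-90378\right) = 42237 \left(-90378\right) = -3817295586$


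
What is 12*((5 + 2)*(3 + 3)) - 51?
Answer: 453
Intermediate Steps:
12*((5 + 2)*(3 + 3)) - 51 = 12*(7*6) - 51 = 12*42 - 51 = 504 - 51 = 453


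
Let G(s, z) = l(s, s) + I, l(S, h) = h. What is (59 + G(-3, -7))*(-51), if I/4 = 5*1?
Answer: -3876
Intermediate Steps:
I = 20 (I = 4*(5*1) = 4*5 = 20)
G(s, z) = 20 + s (G(s, z) = s + 20 = 20 + s)
(59 + G(-3, -7))*(-51) = (59 + (20 - 3))*(-51) = (59 + 17)*(-51) = 76*(-51) = -3876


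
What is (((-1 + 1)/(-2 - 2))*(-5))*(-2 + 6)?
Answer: 0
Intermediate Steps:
(((-1 + 1)/(-2 - 2))*(-5))*(-2 + 6) = ((0/(-4))*(-5))*4 = ((0*(-¼))*(-5))*4 = (0*(-5))*4 = 0*4 = 0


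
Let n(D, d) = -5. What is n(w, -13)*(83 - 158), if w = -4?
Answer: 375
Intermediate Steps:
n(w, -13)*(83 - 158) = -5*(83 - 158) = -5*(-75) = 375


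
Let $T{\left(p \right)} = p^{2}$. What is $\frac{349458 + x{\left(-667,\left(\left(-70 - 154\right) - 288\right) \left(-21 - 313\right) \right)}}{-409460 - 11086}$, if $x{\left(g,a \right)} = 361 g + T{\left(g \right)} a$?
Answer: $- \frac{76079686783}{420546} \approx -1.8091 \cdot 10^{5}$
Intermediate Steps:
$x{\left(g,a \right)} = 361 g + a g^{2}$ ($x{\left(g,a \right)} = 361 g + g^{2} a = 361 g + a g^{2}$)
$\frac{349458 + x{\left(-667,\left(\left(-70 - 154\right) - 288\right) \left(-21 - 313\right) \right)}}{-409460 - 11086} = \frac{349458 - 667 \left(361 + \left(\left(-70 - 154\right) - 288\right) \left(-21 - 313\right) \left(-667\right)\right)}{-409460 - 11086} = \frac{349458 - 667 \left(361 + \left(-224 - 288\right) \left(-334\right) \left(-667\right)\right)}{-420546} = \left(349458 - 667 \left(361 + \left(-512\right) \left(-334\right) \left(-667\right)\right)\right) \left(- \frac{1}{420546}\right) = \left(349458 - 667 \left(361 + 171008 \left(-667\right)\right)\right) \left(- \frac{1}{420546}\right) = \left(349458 - 667 \left(361 - 114062336\right)\right) \left(- \frac{1}{420546}\right) = \left(349458 - -76079337325\right) \left(- \frac{1}{420546}\right) = \left(349458 + 76079337325\right) \left(- \frac{1}{420546}\right) = 76079686783 \left(- \frac{1}{420546}\right) = - \frac{76079686783}{420546}$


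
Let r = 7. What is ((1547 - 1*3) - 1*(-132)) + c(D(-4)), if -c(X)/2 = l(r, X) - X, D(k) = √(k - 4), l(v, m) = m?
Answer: 1676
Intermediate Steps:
D(k) = √(-4 + k)
c(X) = 0 (c(X) = -2*(X - X) = -2*0 = 0)
((1547 - 1*3) - 1*(-132)) + c(D(-4)) = ((1547 - 1*3) - 1*(-132)) + 0 = ((1547 - 3) + 132) + 0 = (1544 + 132) + 0 = 1676 + 0 = 1676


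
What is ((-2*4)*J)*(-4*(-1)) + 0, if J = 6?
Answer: -192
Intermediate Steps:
((-2*4)*J)*(-4*(-1)) + 0 = (-2*4*6)*(-4*(-1)) + 0 = -8*6*4 + 0 = -48*4 + 0 = -192 + 0 = -192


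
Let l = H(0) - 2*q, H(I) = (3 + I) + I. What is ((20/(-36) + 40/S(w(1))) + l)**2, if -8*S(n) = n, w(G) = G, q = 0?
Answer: 8168164/81 ≈ 1.0084e+5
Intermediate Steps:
S(n) = -n/8
H(I) = 3 + 2*I
l = 3 (l = (3 + 2*0) - 2*0 = (3 + 0) + 0 = 3 + 0 = 3)
((20/(-36) + 40/S(w(1))) + l)**2 = ((20/(-36) + 40/((-1/8*1))) + 3)**2 = ((20*(-1/36) + 40/(-1/8)) + 3)**2 = ((-5/9 + 40*(-8)) + 3)**2 = ((-5/9 - 320) + 3)**2 = (-2885/9 + 3)**2 = (-2858/9)**2 = 8168164/81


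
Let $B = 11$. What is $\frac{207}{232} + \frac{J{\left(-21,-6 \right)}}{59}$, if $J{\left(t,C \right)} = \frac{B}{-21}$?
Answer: $\frac{253921}{287448} \approx 0.88336$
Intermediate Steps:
$J{\left(t,C \right)} = - \frac{11}{21}$ ($J{\left(t,C \right)} = \frac{11}{-21} = 11 \left(- \frac{1}{21}\right) = - \frac{11}{21}$)
$\frac{207}{232} + \frac{J{\left(-21,-6 \right)}}{59} = \frac{207}{232} - \frac{11}{21 \cdot 59} = 207 \cdot \frac{1}{232} - \frac{11}{1239} = \frac{207}{232} - \frac{11}{1239} = \frac{253921}{287448}$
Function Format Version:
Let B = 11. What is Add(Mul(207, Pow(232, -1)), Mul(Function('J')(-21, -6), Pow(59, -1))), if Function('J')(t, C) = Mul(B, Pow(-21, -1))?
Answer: Rational(253921, 287448) ≈ 0.88336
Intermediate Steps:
Function('J')(t, C) = Rational(-11, 21) (Function('J')(t, C) = Mul(11, Pow(-21, -1)) = Mul(11, Rational(-1, 21)) = Rational(-11, 21))
Add(Mul(207, Pow(232, -1)), Mul(Function('J')(-21, -6), Pow(59, -1))) = Add(Mul(207, Pow(232, -1)), Mul(Rational(-11, 21), Pow(59, -1))) = Add(Mul(207, Rational(1, 232)), Mul(Rational(-11, 21), Rational(1, 59))) = Add(Rational(207, 232), Rational(-11, 1239)) = Rational(253921, 287448)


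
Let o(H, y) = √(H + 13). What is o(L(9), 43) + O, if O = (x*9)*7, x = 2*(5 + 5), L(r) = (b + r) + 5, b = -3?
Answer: 1260 + 2*√6 ≈ 1264.9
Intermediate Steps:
L(r) = 2 + r (L(r) = (-3 + r) + 5 = 2 + r)
o(H, y) = √(13 + H)
x = 20 (x = 2*10 = 20)
O = 1260 (O = (20*9)*7 = 180*7 = 1260)
o(L(9), 43) + O = √(13 + (2 + 9)) + 1260 = √(13 + 11) + 1260 = √24 + 1260 = 2*√6 + 1260 = 1260 + 2*√6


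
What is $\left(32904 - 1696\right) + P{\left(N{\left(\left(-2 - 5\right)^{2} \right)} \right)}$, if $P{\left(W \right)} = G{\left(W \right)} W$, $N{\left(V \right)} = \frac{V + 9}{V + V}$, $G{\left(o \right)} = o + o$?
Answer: $\frac{74932090}{2401} \approx 31209.0$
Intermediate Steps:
$G{\left(o \right)} = 2 o$
$N{\left(V \right)} = \frac{9 + V}{2 V}$
$P{\left(W \right)} = 2 W^{2}$ ($P{\left(W \right)} = 2 W W = 2 W^{2}$)
$\left(32904 - 1696\right) + P{\left(N{\left(\left(-2 - 5\right)^{2} \right)} \right)} = \left(32904 - 1696\right) + 2 \left(\frac{9 + \left(-2 - 5\right)^{2}}{2 \left(-2 - 5\right)^{2}}\right)^{2} = 31208 + 2 \left(\frac{9 + \left(-7\right)^{2}}{2 \left(-7\right)^{2}}\right)^{2} = 31208 + 2 \left(\frac{9 + 49}{2 \cdot 49}\right)^{2} = 31208 + 2 \left(\frac{1}{2} \cdot \frac{1}{49} \cdot 58\right)^{2} = 31208 + 2 \left(\frac{29}{49}\right)^{2} = 31208 + 2 \cdot \frac{841}{2401} = 31208 + \frac{1682}{2401} = \frac{74932090}{2401}$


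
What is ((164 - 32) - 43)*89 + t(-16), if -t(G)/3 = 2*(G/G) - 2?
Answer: 7921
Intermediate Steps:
t(G) = 0 (t(G) = -3*(2*(G/G) - 2) = -3*(2*1 - 2) = -3*(2 - 2) = -3*0 = 0)
((164 - 32) - 43)*89 + t(-16) = ((164 - 32) - 43)*89 + 0 = (132 - 43)*89 + 0 = 89*89 + 0 = 7921 + 0 = 7921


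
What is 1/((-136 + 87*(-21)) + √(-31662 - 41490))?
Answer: -1963/3926521 - 24*I*√127/3926521 ≈ -0.00049993 - 6.8882e-5*I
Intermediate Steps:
1/((-136 + 87*(-21)) + √(-31662 - 41490)) = 1/((-136 - 1827) + √(-73152)) = 1/(-1963 + 24*I*√127)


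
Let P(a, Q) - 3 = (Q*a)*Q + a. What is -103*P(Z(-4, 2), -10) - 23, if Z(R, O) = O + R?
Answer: 20474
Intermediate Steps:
P(a, Q) = 3 + a + a*Q² (P(a, Q) = 3 + ((Q*a)*Q + a) = 3 + (a*Q² + a) = 3 + (a + a*Q²) = 3 + a + a*Q²)
-103*P(Z(-4, 2), -10) - 23 = -103*(3 + (2 - 4) + (2 - 4)*(-10)²) - 23 = -103*(3 - 2 - 2*100) - 23 = -103*(3 - 2 - 200) - 23 = -103*(-199) - 23 = 20497 - 23 = 20474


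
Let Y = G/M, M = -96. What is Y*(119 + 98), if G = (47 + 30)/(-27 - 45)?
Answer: 16709/6912 ≈ 2.4174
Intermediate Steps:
G = -77/72 (G = 77/(-72) = 77*(-1/72) = -77/72 ≈ -1.0694)
Y = 77/6912 (Y = -77/72/(-96) = -77/72*(-1/96) = 77/6912 ≈ 0.011140)
Y*(119 + 98) = 77*(119 + 98)/6912 = (77/6912)*217 = 16709/6912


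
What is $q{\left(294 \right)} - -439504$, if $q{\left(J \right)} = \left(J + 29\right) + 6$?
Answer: $439833$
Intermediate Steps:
$q{\left(J \right)} = 35 + J$ ($q{\left(J \right)} = \left(29 + J\right) + 6 = 35 + J$)
$q{\left(294 \right)} - -439504 = \left(35 + 294\right) - -439504 = 329 + 439504 = 439833$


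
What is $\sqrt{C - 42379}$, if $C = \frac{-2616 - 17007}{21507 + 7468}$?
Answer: $\frac{2 i \sqrt{355798845133}}{5795} \approx 205.86 i$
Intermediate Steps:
$C = - \frac{19623}{28975} \approx -0.67724$
$\sqrt{C - 42379} = \sqrt{- \frac{19623}{28975} - 42379} = \sqrt{- \frac{1227951148}{28975}} = \frac{2 i \sqrt{355798845133}}{5795}$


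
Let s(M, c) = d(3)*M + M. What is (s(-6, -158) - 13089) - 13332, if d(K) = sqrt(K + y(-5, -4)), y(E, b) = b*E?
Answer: -26427 - 6*sqrt(23) ≈ -26456.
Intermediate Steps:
y(E, b) = E*b
d(K) = sqrt(20 + K) (d(K) = sqrt(K - 5*(-4)) = sqrt(K + 20) = sqrt(20 + K))
s(M, c) = M + M*sqrt(23) (s(M, c) = sqrt(20 + 3)*M + M = sqrt(23)*M + M = M*sqrt(23) + M = M + M*sqrt(23))
(s(-6, -158) - 13089) - 13332 = (-6*(1 + sqrt(23)) - 13089) - 13332 = ((-6 - 6*sqrt(23)) - 13089) - 13332 = (-13095 - 6*sqrt(23)) - 13332 = -26427 - 6*sqrt(23)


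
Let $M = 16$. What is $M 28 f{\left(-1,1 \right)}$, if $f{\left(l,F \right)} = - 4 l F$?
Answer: $1792$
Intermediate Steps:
$f{\left(l,F \right)} = - 4 F l$
$M 28 f{\left(-1,1 \right)} = 16 \cdot 28 \left(\left(-4\right) 1 \left(-1\right)\right) = 448 \cdot 4 = 1792$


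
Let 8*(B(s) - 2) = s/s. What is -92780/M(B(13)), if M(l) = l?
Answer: -742240/17 ≈ -43661.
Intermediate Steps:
B(s) = 17/8 (B(s) = 2 + (s/s)/8 = 2 + (1/8)*1 = 2 + 1/8 = 17/8)
-92780/M(B(13)) = -92780/17/8 = -92780*8/17 = -742240/17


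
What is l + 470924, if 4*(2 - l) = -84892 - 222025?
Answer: 2190621/4 ≈ 5.4766e+5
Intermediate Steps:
l = 306925/4 (l = 2 - (-84892 - 222025)/4 = 2 - ¼*(-306917) = 2 + 306917/4 = 306925/4 ≈ 76731.)
l + 470924 = 306925/4 + 470924 = 2190621/4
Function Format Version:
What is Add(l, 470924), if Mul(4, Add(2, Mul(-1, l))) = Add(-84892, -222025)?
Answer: Rational(2190621, 4) ≈ 5.4766e+5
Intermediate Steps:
l = Rational(306925, 4) (l = Add(2, Mul(Rational(-1, 4), Add(-84892, -222025))) = Add(2, Mul(Rational(-1, 4), -306917)) = Add(2, Rational(306917, 4)) = Rational(306925, 4) ≈ 76731.)
Add(l, 470924) = Add(Rational(306925, 4), 470924) = Rational(2190621, 4)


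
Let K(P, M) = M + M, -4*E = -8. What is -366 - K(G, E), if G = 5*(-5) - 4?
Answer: -370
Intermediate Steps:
E = 2 (E = -¼*(-8) = 2)
G = -29 (G = -25 - 4 = -29)
K(P, M) = 2*M
-366 - K(G, E) = -366 - 2*2 = -366 - 1*4 = -366 - 4 = -370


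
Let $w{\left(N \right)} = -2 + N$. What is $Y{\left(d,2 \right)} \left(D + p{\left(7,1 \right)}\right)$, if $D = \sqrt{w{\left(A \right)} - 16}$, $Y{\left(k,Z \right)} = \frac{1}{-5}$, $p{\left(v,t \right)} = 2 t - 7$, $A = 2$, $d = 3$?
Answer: $1 - \frac{4 i}{5} \approx 1.0 - 0.8 i$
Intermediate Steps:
$p{\left(v,t \right)} = -7 + 2 t$
$Y{\left(k,Z \right)} = - \frac{1}{5}$
$D = 4 i$ ($D = \sqrt{\left(-2 + 2\right) - 16} = \sqrt{0 - 16} = \sqrt{-16} = 4 i \approx 4.0 i$)
$Y{\left(d,2 \right)} \left(D + p{\left(7,1 \right)}\right) = - \frac{4 i + \left(-7 + 2 \cdot 1\right)}{5} = - \frac{4 i + \left(-7 + 2\right)}{5} = - \frac{4 i - 5}{5} = - \frac{-5 + 4 i}{5} = 1 - \frac{4 i}{5}$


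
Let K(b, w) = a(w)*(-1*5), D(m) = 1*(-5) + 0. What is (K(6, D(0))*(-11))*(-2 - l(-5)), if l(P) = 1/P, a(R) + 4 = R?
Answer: 891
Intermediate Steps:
a(R) = -4 + R
D(m) = -5 (D(m) = -5 + 0 = -5)
K(b, w) = 20 - 5*w (K(b, w) = (-4 + w)*(-1*5) = (-4 + w)*(-5) = 20 - 5*w)
(K(6, D(0))*(-11))*(-2 - l(-5)) = ((20 - 5*(-5))*(-11))*(-2 - 1/(-5)) = ((20 + 25)*(-11))*(-2 - 1*(-1/5)) = (45*(-11))*(-2 + 1/5) = -495*(-9/5) = 891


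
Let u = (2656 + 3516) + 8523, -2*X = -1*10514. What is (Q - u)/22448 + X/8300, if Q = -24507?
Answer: -25920933/23289800 ≈ -1.1130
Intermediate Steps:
X = 5257 (X = -(-1)*10514/2 = -½*(-10514) = 5257)
u = 14695 (u = 6172 + 8523 = 14695)
(Q - u)/22448 + X/8300 = (-24507 - 1*14695)/22448 + 5257/8300 = (-24507 - 14695)*(1/22448) + 5257*(1/8300) = -39202*1/22448 + 5257/8300 = -19601/11224 + 5257/8300 = -25920933/23289800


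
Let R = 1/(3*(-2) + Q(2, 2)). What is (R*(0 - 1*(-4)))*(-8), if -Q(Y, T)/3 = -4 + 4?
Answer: 16/3 ≈ 5.3333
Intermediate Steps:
Q(Y, T) = 0 (Q(Y, T) = -3*(-4 + 4) = -3*0 = 0)
R = -⅙ (R = 1/(3*(-2) + 0) = 1/(-6 + 0) = 1/(-6) = -⅙ ≈ -0.16667)
(R*(0 - 1*(-4)))*(-8) = -(0 - 1*(-4))/6*(-8) = -(0 + 4)/6*(-8) = -⅙*4*(-8) = -⅔*(-8) = 16/3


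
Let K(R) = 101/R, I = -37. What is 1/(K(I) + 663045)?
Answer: 37/24532564 ≈ 1.5082e-6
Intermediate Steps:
1/(K(I) + 663045) = 1/(101/(-37) + 663045) = 1/(101*(-1/37) + 663045) = 1/(-101/37 + 663045) = 1/(24532564/37) = 37/24532564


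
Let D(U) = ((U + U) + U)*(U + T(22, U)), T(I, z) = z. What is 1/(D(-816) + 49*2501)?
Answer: 1/4117685 ≈ 2.4286e-7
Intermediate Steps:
D(U) = 6*U² (D(U) = ((U + U) + U)*(U + U) = (2*U + U)*(2*U) = (3*U)*(2*U) = 6*U²)
1/(D(-816) + 49*2501) = 1/(6*(-816)² + 49*2501) = 1/(6*665856 + 122549) = 1/(3995136 + 122549) = 1/4117685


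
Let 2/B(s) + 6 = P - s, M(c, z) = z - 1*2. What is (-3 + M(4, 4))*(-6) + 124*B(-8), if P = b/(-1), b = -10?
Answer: 80/3 ≈ 26.667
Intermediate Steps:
M(c, z) = -2 + z (M(c, z) = z - 2 = -2 + z)
P = 10 (P = -10/(-1) = -10*(-1) = 10)
B(s) = 2/(4 - s) (B(s) = 2/(-6 + (10 - s)) = 2/(4 - s))
(-3 + M(4, 4))*(-6) + 124*B(-8) = (-3 + (-2 + 4))*(-6) + 124*(-2/(-4 - 8)) = (-3 + 2)*(-6) + 124*(-2/(-12)) = -1*(-6) + 124*(-2*(-1/12)) = 6 + 124*(1/6) = 6 + 62/3 = 80/3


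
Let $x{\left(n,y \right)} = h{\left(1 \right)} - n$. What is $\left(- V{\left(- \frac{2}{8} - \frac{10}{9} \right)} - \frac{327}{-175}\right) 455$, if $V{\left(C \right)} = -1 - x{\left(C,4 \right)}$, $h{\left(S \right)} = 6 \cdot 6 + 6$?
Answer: $\frac{3786211}{180} \approx 21035.0$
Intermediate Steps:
$h{\left(S \right)} = 42$ ($h{\left(S \right)} = 36 + 6 = 42$)
$x{\left(n,y \right)} = 42 - n$
$V{\left(C \right)} = -43 + C$ ($V{\left(C \right)} = -1 - \left(42 - C\right) = -1 + \left(-42 + C\right) = -43 + C$)
$\left(- V{\left(- \frac{2}{8} - \frac{10}{9} \right)} - \frac{327}{-175}\right) 455 = \left(- (-43 - \left(\frac{1}{4} + \frac{10}{9}\right)) - \frac{327}{-175}\right) 455 = \left(- (-43 - \frac{49}{36}) - - \frac{327}{175}\right) 455 = \left(- (-43 - \frac{49}{36}) + \frac{327}{175}\right) 455 = \left(\left(-1\right) \left(- \frac{1597}{36}\right) + \frac{327}{175}\right) 455 = \left(\frac{1597}{36} + \frac{327}{175}\right) 455 = \frac{291247}{6300} \cdot 455 = \frac{3786211}{180}$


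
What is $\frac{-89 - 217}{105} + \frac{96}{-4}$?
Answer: $- \frac{942}{35} \approx -26.914$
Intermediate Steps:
$\frac{-89 - 217}{105} + \frac{96}{-4} = \left(-89 - 217\right) \frac{1}{105} + 96 \left(- \frac{1}{4}\right) = \left(-306\right) \frac{1}{105} - 24 = - \frac{102}{35} - 24 = - \frac{942}{35}$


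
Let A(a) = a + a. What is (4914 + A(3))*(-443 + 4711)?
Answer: 20998560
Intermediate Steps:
A(a) = 2*a
(4914 + A(3))*(-443 + 4711) = (4914 + 2*3)*(-443 + 4711) = (4914 + 6)*4268 = 4920*4268 = 20998560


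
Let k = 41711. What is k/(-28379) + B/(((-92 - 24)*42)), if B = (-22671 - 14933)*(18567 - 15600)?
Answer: 37691334795/1645982 ≈ 22899.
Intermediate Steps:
B = -111571068 (B = -37604*2967 = -111571068)
k/(-28379) + B/(((-92 - 24)*42)) = 41711/(-28379) - 111571068*1/(42*(-92 - 24)) = 41711*(-1/28379) - 111571068/((-116*42)) = -41711/28379 - 111571068/(-4872) = -41711/28379 - 111571068*(-1/4872) = -41711/28379 + 1328227/58 = 37691334795/1645982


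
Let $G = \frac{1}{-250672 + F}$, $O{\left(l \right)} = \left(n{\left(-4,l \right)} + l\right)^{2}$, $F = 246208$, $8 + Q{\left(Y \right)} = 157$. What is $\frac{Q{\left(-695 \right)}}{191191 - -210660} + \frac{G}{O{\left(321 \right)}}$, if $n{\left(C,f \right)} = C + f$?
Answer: $\frac{270739216133}{730181115614016} \approx 0.00037078$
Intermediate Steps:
$Q{\left(Y \right)} = 149$ ($Q{\left(Y \right)} = -8 + 157 = 149$)
$O{\left(l \right)} = \left(-4 + 2 l\right)^{2}$ ($O{\left(l \right)} = \left(\left(-4 + l\right) + l\right)^{2} = \left(-4 + 2 l\right)^{2}$)
$G = - \frac{1}{4464}$ ($G = \frac{1}{-250672 + 246208} = \frac{1}{-4464} = - \frac{1}{4464} \approx -0.00022401$)
$\frac{Q{\left(-695 \right)}}{191191 - -210660} + \frac{G}{O{\left(321 \right)}} = \frac{149}{191191 - -210660} - \frac{1}{4464 \cdot 4 \left(-2 + 321\right)^{2}} = \frac{149}{191191 + 210660} - \frac{1}{4464 \cdot 4 \cdot 319^{2}} = \frac{149}{401851} - \frac{1}{4464 \cdot 4 \cdot 101761} = 149 \cdot \frac{1}{401851} - \frac{1}{4464 \cdot 407044} = \frac{149}{401851} - \frac{1}{1817044416} = \frac{270739216133}{730181115614016}$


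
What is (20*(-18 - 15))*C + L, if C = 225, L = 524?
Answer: -147976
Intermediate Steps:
(20*(-18 - 15))*C + L = (20*(-18 - 15))*225 + 524 = (20*(-33))*225 + 524 = -660*225 + 524 = -148500 + 524 = -147976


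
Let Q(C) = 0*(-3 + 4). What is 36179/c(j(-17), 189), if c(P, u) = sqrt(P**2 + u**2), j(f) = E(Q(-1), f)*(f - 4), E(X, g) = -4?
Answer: 36179*sqrt(97)/2037 ≈ 174.92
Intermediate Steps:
Q(C) = 0 (Q(C) = 0*1 = 0)
j(f) = 16 - 4*f (j(f) = -4*(f - 4) = -4*(-4 + f) = 16 - 4*f)
36179/c(j(-17), 189) = 36179/(sqrt((16 - 4*(-17))**2 + 189**2)) = 36179/(sqrt((16 + 68)**2 + 35721)) = 36179/(sqrt(84**2 + 35721)) = 36179/(sqrt(7056 + 35721)) = 36179/(sqrt(42777)) = 36179/((21*sqrt(97))) = 36179*(sqrt(97)/2037) = 36179*sqrt(97)/2037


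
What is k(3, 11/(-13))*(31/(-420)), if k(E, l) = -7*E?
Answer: 31/20 ≈ 1.5500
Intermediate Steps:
k(3, 11/(-13))*(31/(-420)) = (-7*3)*(31/(-420)) = -651*(-1)/420 = -21*(-31/420) = 31/20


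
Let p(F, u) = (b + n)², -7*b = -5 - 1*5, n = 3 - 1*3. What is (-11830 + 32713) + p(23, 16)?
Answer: 1023367/49 ≈ 20885.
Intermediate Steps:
n = 0 (n = 3 - 3 = 0)
b = 10/7 (b = -(-5 - 1*5)/7 = -(-5 - 5)/7 = -⅐*(-10) = 10/7 ≈ 1.4286)
p(F, u) = 100/49 (p(F, u) = (10/7 + 0)² = (10/7)² = 100/49)
(-11830 + 32713) + p(23, 16) = (-11830 + 32713) + 100/49 = 20883 + 100/49 = 1023367/49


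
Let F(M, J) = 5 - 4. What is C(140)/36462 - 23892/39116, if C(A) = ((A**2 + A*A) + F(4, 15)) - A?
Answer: 14926363/32414718 ≈ 0.46048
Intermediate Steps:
F(M, J) = 1
C(A) = 1 - A + 2*A**2 (C(A) = ((A**2 + A*A) + 1) - A = ((A**2 + A**2) + 1) - A = (2*A**2 + 1) - A = (1 + 2*A**2) - A = 1 - A + 2*A**2)
C(140)/36462 - 23892/39116 = (1 - 1*140 + 2*140**2)/36462 - 23892/39116 = (1 - 140 + 2*19600)*(1/36462) - 23892*1/39116 = (1 - 140 + 39200)*(1/36462) - 543/889 = 39061*(1/36462) - 543/889 = 39061/36462 - 543/889 = 14926363/32414718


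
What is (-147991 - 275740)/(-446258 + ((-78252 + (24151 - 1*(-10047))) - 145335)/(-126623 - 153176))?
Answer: 118559510069/124862352753 ≈ 0.94952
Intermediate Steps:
(-147991 - 275740)/(-446258 + ((-78252 + (24151 - 1*(-10047))) - 145335)/(-126623 - 153176)) = -423731/(-446258 + ((-78252 + (24151 + 10047)) - 145335)/(-279799)) = -423731/(-446258 + ((-78252 + 34198) - 145335)*(-1/279799)) = -423731/(-446258 + (-44054 - 145335)*(-1/279799)) = -423731/(-446258 - 189389*(-1/279799)) = -423731/(-446258 + 189389/279799) = -423731/(-124862352753/279799) = -423731*(-279799/124862352753) = 118559510069/124862352753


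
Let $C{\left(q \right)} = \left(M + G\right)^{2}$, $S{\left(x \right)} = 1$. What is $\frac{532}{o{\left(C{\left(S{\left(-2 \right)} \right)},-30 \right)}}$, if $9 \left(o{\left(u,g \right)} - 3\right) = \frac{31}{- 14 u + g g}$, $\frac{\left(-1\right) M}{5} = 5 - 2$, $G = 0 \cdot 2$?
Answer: $\frac{10773000}{60719} \approx 177.42$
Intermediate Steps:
$G = 0$
$M = -15$ ($M = - 5 \left(5 - 2\right) = \left(-5\right) 3 = -15$)
$C{\left(q \right)} = 225$ ($C{\left(q \right)} = \left(-15 + 0\right)^{2} = \left(-15\right)^{2} = 225$)
$o{\left(u,g \right)} = 3 + \frac{31}{9 \left(g^{2} - 14 u\right)}$ ($o{\left(u,g \right)} = 3 + \frac{31 \frac{1}{- 14 u + g g}}{9} = 3 + \frac{31 \frac{1}{- 14 u + g^{2}}}{9} = 3 + \frac{31 \frac{1}{g^{2} - 14 u}}{9} = 3 + \frac{31}{9 \left(g^{2} - 14 u\right)}$)
$\frac{532}{o{\left(C{\left(S{\left(-2 \right)} \right)},-30 \right)}} = \frac{532}{\frac{1}{9} \frac{1}{\left(-30\right)^{2} - 3150} \left(31 - 85050 + 27 \left(-30\right)^{2}\right)} = \frac{532}{\frac{1}{9} \frac{1}{900 - 3150} \left(31 - 85050 + 27 \cdot 900\right)} = \frac{532}{\frac{1}{9} \frac{1}{-2250} \left(31 - 85050 + 24300\right)} = \frac{532}{\frac{1}{9} \left(- \frac{1}{2250}\right) \left(-60719\right)} = \frac{532}{\frac{60719}{20250}} = 532 \cdot \frac{20250}{60719} = \frac{10773000}{60719}$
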